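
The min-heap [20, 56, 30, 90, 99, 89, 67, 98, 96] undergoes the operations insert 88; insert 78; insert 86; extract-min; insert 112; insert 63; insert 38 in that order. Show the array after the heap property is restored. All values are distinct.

insert 88:
  append 88 at index 9 → [20, 56, 30, 90, 99, 89, 67, 98, 96, 88]
  88 < parent 99 at index 4, swap → [20, 56, 30, 90, 88, 89, 67, 98, 96, 99]
insert 78:
  append 78 at index 10 → [20, 56, 30, 90, 88, 89, 67, 98, 96, 99, 78]
  78 < parent 88 at index 4, swap → [20, 56, 30, 90, 78, 89, 67, 98, 96, 99, 88]
insert 86:
  append 86 at index 11 → [20, 56, 30, 90, 78, 89, 67, 98, 96, 99, 88, 86]
  86 < parent 89 at index 5, swap → [20, 56, 30, 90, 78, 86, 67, 98, 96, 99, 88, 89]
extract-min → returns 20:
  remove root 20; move last element 89 to root → [89, 56, 30, 90, 78, 86, 67, 98, 96, 99, 88]
  89 vs smaller child 30 at index 2, swap → [30, 56, 89, 90, 78, 86, 67, 98, 96, 99, 88]
  89 vs smaller child 67 at index 6, swap → [30, 56, 67, 90, 78, 86, 89, 98, 96, 99, 88]
insert 112:
  append 112 at index 11 → [30, 56, 67, 90, 78, 86, 89, 98, 96, 99, 88, 112] (no swap needed)
insert 63:
  append 63 at index 12 → [30, 56, 67, 90, 78, 86, 89, 98, 96, 99, 88, 112, 63]
  63 < parent 86 at index 5, swap → [30, 56, 67, 90, 78, 63, 89, 98, 96, 99, 88, 112, 86]
  63 < parent 67 at index 2, swap → [30, 56, 63, 90, 78, 67, 89, 98, 96, 99, 88, 112, 86]
insert 38:
  append 38 at index 13 → [30, 56, 63, 90, 78, 67, 89, 98, 96, 99, 88, 112, 86, 38]
  38 < parent 89 at index 6, swap → [30, 56, 63, 90, 78, 67, 38, 98, 96, 99, 88, 112, 86, 89]
  38 < parent 63 at index 2, swap → [30, 56, 38, 90, 78, 67, 63, 98, 96, 99, 88, 112, 86, 89]

[30, 56, 38, 90, 78, 67, 63, 98, 96, 99, 88, 112, 86, 89]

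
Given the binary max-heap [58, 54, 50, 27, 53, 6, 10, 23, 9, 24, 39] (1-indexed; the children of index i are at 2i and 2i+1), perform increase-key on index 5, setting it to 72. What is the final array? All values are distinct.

set index 5 from 53 to 72 → [58, 54, 50, 27, 72, 6, 10, 23, 9, 24, 39]
72 > parent 54 at index 2, swap → [58, 72, 50, 27, 54, 6, 10, 23, 9, 24, 39]
72 > parent 58 at index 1, swap → [72, 58, 50, 27, 54, 6, 10, 23, 9, 24, 39]

[72, 58, 50, 27, 54, 6, 10, 23, 9, 24, 39]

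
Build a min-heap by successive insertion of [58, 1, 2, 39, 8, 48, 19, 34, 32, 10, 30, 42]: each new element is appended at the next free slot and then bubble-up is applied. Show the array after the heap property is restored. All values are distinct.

Insert 58:
  append 58 at index 0 → [58] (no swap needed)
Insert 1:
  append 1 at index 1 → [58, 1]
  1 < parent 58 at index 0, swap → [1, 58]
Insert 2:
  append 2 at index 2 → [1, 58, 2] (no swap needed)
Insert 39:
  append 39 at index 3 → [1, 58, 2, 39]
  39 < parent 58 at index 1, swap → [1, 39, 2, 58]
Insert 8:
  append 8 at index 4 → [1, 39, 2, 58, 8]
  8 < parent 39 at index 1, swap → [1, 8, 2, 58, 39]
Insert 48:
  append 48 at index 5 → [1, 8, 2, 58, 39, 48] (no swap needed)
Insert 19:
  append 19 at index 6 → [1, 8, 2, 58, 39, 48, 19] (no swap needed)
Insert 34:
  append 34 at index 7 → [1, 8, 2, 58, 39, 48, 19, 34]
  34 < parent 58 at index 3, swap → [1, 8, 2, 34, 39, 48, 19, 58]
Insert 32:
  append 32 at index 8 → [1, 8, 2, 34, 39, 48, 19, 58, 32]
  32 < parent 34 at index 3, swap → [1, 8, 2, 32, 39, 48, 19, 58, 34]
Insert 10:
  append 10 at index 9 → [1, 8, 2, 32, 39, 48, 19, 58, 34, 10]
  10 < parent 39 at index 4, swap → [1, 8, 2, 32, 10, 48, 19, 58, 34, 39]
Insert 30:
  append 30 at index 10 → [1, 8, 2, 32, 10, 48, 19, 58, 34, 39, 30] (no swap needed)
Insert 42:
  append 42 at index 11 → [1, 8, 2, 32, 10, 48, 19, 58, 34, 39, 30, 42]
  42 < parent 48 at index 5, swap → [1, 8, 2, 32, 10, 42, 19, 58, 34, 39, 30, 48]

[1, 8, 2, 32, 10, 42, 19, 58, 34, 39, 30, 48]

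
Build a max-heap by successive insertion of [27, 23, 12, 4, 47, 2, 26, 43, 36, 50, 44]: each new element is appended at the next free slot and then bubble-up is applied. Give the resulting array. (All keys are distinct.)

Insert 27:
  append 27 at index 0 → [27] (no swap needed)
Insert 23:
  append 23 at index 1 → [27, 23] (no swap needed)
Insert 12:
  append 12 at index 2 → [27, 23, 12] (no swap needed)
Insert 4:
  append 4 at index 3 → [27, 23, 12, 4] (no swap needed)
Insert 47:
  append 47 at index 4 → [27, 23, 12, 4, 47]
  47 > parent 23 at index 1, swap → [27, 47, 12, 4, 23]
  47 > parent 27 at index 0, swap → [47, 27, 12, 4, 23]
Insert 2:
  append 2 at index 5 → [47, 27, 12, 4, 23, 2] (no swap needed)
Insert 26:
  append 26 at index 6 → [47, 27, 12, 4, 23, 2, 26]
  26 > parent 12 at index 2, swap → [47, 27, 26, 4, 23, 2, 12]
Insert 43:
  append 43 at index 7 → [47, 27, 26, 4, 23, 2, 12, 43]
  43 > parent 4 at index 3, swap → [47, 27, 26, 43, 23, 2, 12, 4]
  43 > parent 27 at index 1, swap → [47, 43, 26, 27, 23, 2, 12, 4]
Insert 36:
  append 36 at index 8 → [47, 43, 26, 27, 23, 2, 12, 4, 36]
  36 > parent 27 at index 3, swap → [47, 43, 26, 36, 23, 2, 12, 4, 27]
Insert 50:
  append 50 at index 9 → [47, 43, 26, 36, 23, 2, 12, 4, 27, 50]
  50 > parent 23 at index 4, swap → [47, 43, 26, 36, 50, 2, 12, 4, 27, 23]
  50 > parent 43 at index 1, swap → [47, 50, 26, 36, 43, 2, 12, 4, 27, 23]
  50 > parent 47 at index 0, swap → [50, 47, 26, 36, 43, 2, 12, 4, 27, 23]
Insert 44:
  append 44 at index 10 → [50, 47, 26, 36, 43, 2, 12, 4, 27, 23, 44]
  44 > parent 43 at index 4, swap → [50, 47, 26, 36, 44, 2, 12, 4, 27, 23, 43]

[50, 47, 26, 36, 44, 2, 12, 4, 27, 23, 43]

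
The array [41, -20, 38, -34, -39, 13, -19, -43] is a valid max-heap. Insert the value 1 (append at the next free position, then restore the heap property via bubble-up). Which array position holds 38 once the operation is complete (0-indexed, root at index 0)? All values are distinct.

append 1 at index 8 → [41, -20, 38, -34, -39, 13, -19, -43, 1]
1 > parent -34 at index 3, swap → [41, -20, 38, 1, -39, 13, -19, -43, -34]
1 > parent -20 at index 1, swap → [41, 1, 38, -20, -39, 13, -19, -43, -34]
resulting array: [41, 1, 38, -20, -39, 13, -19, -43, -34]

2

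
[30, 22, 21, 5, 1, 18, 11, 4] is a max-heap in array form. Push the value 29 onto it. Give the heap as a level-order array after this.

[30, 29, 21, 22, 1, 18, 11, 4, 5]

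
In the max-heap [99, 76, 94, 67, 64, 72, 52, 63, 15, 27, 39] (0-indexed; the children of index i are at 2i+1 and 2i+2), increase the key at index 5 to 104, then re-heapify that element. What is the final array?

set index 5 from 72 to 104 → [99, 76, 94, 67, 64, 104, 52, 63, 15, 27, 39]
104 > parent 94 at index 2, swap → [99, 76, 104, 67, 64, 94, 52, 63, 15, 27, 39]
104 > parent 99 at index 0, swap → [104, 76, 99, 67, 64, 94, 52, 63, 15, 27, 39]

[104, 76, 99, 67, 64, 94, 52, 63, 15, 27, 39]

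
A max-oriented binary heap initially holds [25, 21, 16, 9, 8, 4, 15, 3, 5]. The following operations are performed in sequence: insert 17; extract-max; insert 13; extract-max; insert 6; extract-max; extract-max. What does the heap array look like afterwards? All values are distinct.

insert 17:
  append 17 at index 9 → [25, 21, 16, 9, 8, 4, 15, 3, 5, 17]
  17 > parent 8 at index 4, swap → [25, 21, 16, 9, 17, 4, 15, 3, 5, 8]
extract-max → returns 25:
  remove root 25; move last element 8 to root → [8, 21, 16, 9, 17, 4, 15, 3, 5]
  8 vs larger child 21 at index 1, swap → [21, 8, 16, 9, 17, 4, 15, 3, 5]
  8 vs larger child 17 at index 4, swap → [21, 17, 16, 9, 8, 4, 15, 3, 5]
insert 13:
  append 13 at index 9 → [21, 17, 16, 9, 8, 4, 15, 3, 5, 13]
  13 > parent 8 at index 4, swap → [21, 17, 16, 9, 13, 4, 15, 3, 5, 8]
extract-max → returns 21:
  remove root 21; move last element 8 to root → [8, 17, 16, 9, 13, 4, 15, 3, 5]
  8 vs larger child 17 at index 1, swap → [17, 8, 16, 9, 13, 4, 15, 3, 5]
  8 vs larger child 13 at index 4, swap → [17, 13, 16, 9, 8, 4, 15, 3, 5]
insert 6:
  append 6 at index 9 → [17, 13, 16, 9, 8, 4, 15, 3, 5, 6] (no swap needed)
extract-max → returns 17:
  remove root 17; move last element 6 to root → [6, 13, 16, 9, 8, 4, 15, 3, 5]
  6 vs larger child 16 at index 2, swap → [16, 13, 6, 9, 8, 4, 15, 3, 5]
  6 vs larger child 15 at index 6, swap → [16, 13, 15, 9, 8, 4, 6, 3, 5]
extract-max → returns 16:
  remove root 16; move last element 5 to root → [5, 13, 15, 9, 8, 4, 6, 3]
  5 vs larger child 15 at index 2, swap → [15, 13, 5, 9, 8, 4, 6, 3]
  5 vs larger child 6 at index 6, swap → [15, 13, 6, 9, 8, 4, 5, 3]

[15, 13, 6, 9, 8, 4, 5, 3]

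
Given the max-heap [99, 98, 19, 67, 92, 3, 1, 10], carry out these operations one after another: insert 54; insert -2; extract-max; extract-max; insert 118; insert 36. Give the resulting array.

insert 54:
  append 54 at index 8 → [99, 98, 19, 67, 92, 3, 1, 10, 54] (no swap needed)
insert -2:
  append -2 at index 9 → [99, 98, 19, 67, 92, 3, 1, 10, 54, -2] (no swap needed)
extract-max → returns 99:
  remove root 99; move last element -2 to root → [-2, 98, 19, 67, 92, 3, 1, 10, 54]
  -2 vs larger child 98 at index 1, swap → [98, -2, 19, 67, 92, 3, 1, 10, 54]
  -2 vs larger child 92 at index 4, swap → [98, 92, 19, 67, -2, 3, 1, 10, 54]
extract-max → returns 98:
  remove root 98; move last element 54 to root → [54, 92, 19, 67, -2, 3, 1, 10]
  54 vs larger child 92 at index 1, swap → [92, 54, 19, 67, -2, 3, 1, 10]
  54 vs larger child 67 at index 3, swap → [92, 67, 19, 54, -2, 3, 1, 10]
insert 118:
  append 118 at index 8 → [92, 67, 19, 54, -2, 3, 1, 10, 118]
  118 > parent 54 at index 3, swap → [92, 67, 19, 118, -2, 3, 1, 10, 54]
  118 > parent 67 at index 1, swap → [92, 118, 19, 67, -2, 3, 1, 10, 54]
  118 > parent 92 at index 0, swap → [118, 92, 19, 67, -2, 3, 1, 10, 54]
insert 36:
  append 36 at index 9 → [118, 92, 19, 67, -2, 3, 1, 10, 54, 36]
  36 > parent -2 at index 4, swap → [118, 92, 19, 67, 36, 3, 1, 10, 54, -2]

[118, 92, 19, 67, 36, 3, 1, 10, 54, -2]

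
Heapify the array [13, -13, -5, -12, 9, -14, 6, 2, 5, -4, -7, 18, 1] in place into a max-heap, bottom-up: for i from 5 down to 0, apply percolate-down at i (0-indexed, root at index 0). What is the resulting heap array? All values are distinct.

[18, 9, 13, 5, -4, 1, 6, 2, -12, -13, -7, -14, -5]

sift down from index 5:
  -14 vs larger child 18 at index 11, swap → [13, -13, -5, -12, 9, 18, 6, 2, 5, -4, -7, -14, 1]
sift down from index 4: already satisfies heap property
sift down from index 3:
  -12 vs larger child 5 at index 8, swap → [13, -13, -5, 5, 9, 18, 6, 2, -12, -4, -7, -14, 1]
sift down from index 2:
  -5 vs larger child 18 at index 5, swap → [13, -13, 18, 5, 9, -5, 6, 2, -12, -4, -7, -14, 1]
  -5 vs larger child 1 at index 12, swap → [13, -13, 18, 5, 9, 1, 6, 2, -12, -4, -7, -14, -5]
sift down from index 1:
  -13 vs larger child 9 at index 4, swap → [13, 9, 18, 5, -13, 1, 6, 2, -12, -4, -7, -14, -5]
  -13 vs larger child -4 at index 9, swap → [13, 9, 18, 5, -4, 1, 6, 2, -12, -13, -7, -14, -5]
sift down from index 0:
  13 vs larger child 18 at index 2, swap → [18, 9, 13, 5, -4, 1, 6, 2, -12, -13, -7, -14, -5]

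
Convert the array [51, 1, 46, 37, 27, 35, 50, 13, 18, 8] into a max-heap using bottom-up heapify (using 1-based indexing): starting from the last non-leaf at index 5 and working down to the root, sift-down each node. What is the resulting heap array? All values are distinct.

[51, 37, 50, 18, 27, 35, 46, 13, 1, 8]

sift down from index 5: already satisfies heap property
sift down from index 4: already satisfies heap property
sift down from index 3:
  46 vs larger child 50 at index 7, swap → [51, 1, 50, 37, 27, 35, 46, 13, 18, 8]
sift down from index 2:
  1 vs larger child 37 at index 4, swap → [51, 37, 50, 1, 27, 35, 46, 13, 18, 8]
  1 vs larger child 18 at index 9, swap → [51, 37, 50, 18, 27, 35, 46, 13, 1, 8]
sift down from index 1: already satisfies heap property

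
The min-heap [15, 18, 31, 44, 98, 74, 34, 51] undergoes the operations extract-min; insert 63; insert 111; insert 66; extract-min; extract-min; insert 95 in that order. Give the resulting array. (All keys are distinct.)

extract-min → returns 15:
  remove root 15; move last element 51 to root → [51, 18, 31, 44, 98, 74, 34]
  51 vs smaller child 18 at index 1, swap → [18, 51, 31, 44, 98, 74, 34]
  51 vs smaller child 44 at index 3, swap → [18, 44, 31, 51, 98, 74, 34]
insert 63:
  append 63 at index 7 → [18, 44, 31, 51, 98, 74, 34, 63] (no swap needed)
insert 111:
  append 111 at index 8 → [18, 44, 31, 51, 98, 74, 34, 63, 111] (no swap needed)
insert 66:
  append 66 at index 9 → [18, 44, 31, 51, 98, 74, 34, 63, 111, 66]
  66 < parent 98 at index 4, swap → [18, 44, 31, 51, 66, 74, 34, 63, 111, 98]
extract-min → returns 18:
  remove root 18; move last element 98 to root → [98, 44, 31, 51, 66, 74, 34, 63, 111]
  98 vs smaller child 31 at index 2, swap → [31, 44, 98, 51, 66, 74, 34, 63, 111]
  98 vs smaller child 34 at index 6, swap → [31, 44, 34, 51, 66, 74, 98, 63, 111]
extract-min → returns 31:
  remove root 31; move last element 111 to root → [111, 44, 34, 51, 66, 74, 98, 63]
  111 vs smaller child 34 at index 2, swap → [34, 44, 111, 51, 66, 74, 98, 63]
  111 vs smaller child 74 at index 5, swap → [34, 44, 74, 51, 66, 111, 98, 63]
insert 95:
  append 95 at index 8 → [34, 44, 74, 51, 66, 111, 98, 63, 95] (no swap needed)

[34, 44, 74, 51, 66, 111, 98, 63, 95]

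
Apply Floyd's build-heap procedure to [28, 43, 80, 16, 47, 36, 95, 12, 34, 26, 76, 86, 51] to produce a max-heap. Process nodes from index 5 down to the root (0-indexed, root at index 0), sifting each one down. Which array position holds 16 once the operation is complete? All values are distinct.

8

sift down from index 5:
  36 vs larger child 86 at index 11, swap → [28, 43, 80, 16, 47, 86, 95, 12, 34, 26, 76, 36, 51]
sift down from index 4:
  47 vs larger child 76 at index 10, swap → [28, 43, 80, 16, 76, 86, 95, 12, 34, 26, 47, 36, 51]
sift down from index 3:
  16 vs larger child 34 at index 8, swap → [28, 43, 80, 34, 76, 86, 95, 12, 16, 26, 47, 36, 51]
sift down from index 2:
  80 vs larger child 95 at index 6, swap → [28, 43, 95, 34, 76, 86, 80, 12, 16, 26, 47, 36, 51]
sift down from index 1:
  43 vs larger child 76 at index 4, swap → [28, 76, 95, 34, 43, 86, 80, 12, 16, 26, 47, 36, 51]
  43 vs larger child 47 at index 10, swap → [28, 76, 95, 34, 47, 86, 80, 12, 16, 26, 43, 36, 51]
sift down from index 0:
  28 vs larger child 95 at index 2, swap → [95, 76, 28, 34, 47, 86, 80, 12, 16, 26, 43, 36, 51]
  28 vs larger child 86 at index 5, swap → [95, 76, 86, 34, 47, 28, 80, 12, 16, 26, 43, 36, 51]
  28 vs larger child 51 at index 12, swap → [95, 76, 86, 34, 47, 51, 80, 12, 16, 26, 43, 36, 28]
resulting array: [95, 76, 86, 34, 47, 51, 80, 12, 16, 26, 43, 36, 28]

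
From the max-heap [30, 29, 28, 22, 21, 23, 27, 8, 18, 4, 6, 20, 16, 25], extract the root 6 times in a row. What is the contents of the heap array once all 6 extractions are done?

[22, 21, 20, 18, 6, 4, 16, 8]

extract-max #1 returns 30:
  remove root 30; move last element 25 to root → [25, 29, 28, 22, 21, 23, 27, 8, 18, 4, 6, 20, 16]
  25 vs larger child 29 at index 1, swap → [29, 25, 28, 22, 21, 23, 27, 8, 18, 4, 6, 20, 16]
extract-max #2 returns 29:
  remove root 29; move last element 16 to root → [16, 25, 28, 22, 21, 23, 27, 8, 18, 4, 6, 20]
  16 vs larger child 28 at index 2, swap → [28, 25, 16, 22, 21, 23, 27, 8, 18, 4, 6, 20]
  16 vs larger child 27 at index 6, swap → [28, 25, 27, 22, 21, 23, 16, 8, 18, 4, 6, 20]
extract-max #3 returns 28:
  remove root 28; move last element 20 to root → [20, 25, 27, 22, 21, 23, 16, 8, 18, 4, 6]
  20 vs larger child 27 at index 2, swap → [27, 25, 20, 22, 21, 23, 16, 8, 18, 4, 6]
  20 vs larger child 23 at index 5, swap → [27, 25, 23, 22, 21, 20, 16, 8, 18, 4, 6]
extract-max #4 returns 27:
  remove root 27; move last element 6 to root → [6, 25, 23, 22, 21, 20, 16, 8, 18, 4]
  6 vs larger child 25 at index 1, swap → [25, 6, 23, 22, 21, 20, 16, 8, 18, 4]
  6 vs larger child 22 at index 3, swap → [25, 22, 23, 6, 21, 20, 16, 8, 18, 4]
  6 vs larger child 18 at index 8, swap → [25, 22, 23, 18, 21, 20, 16, 8, 6, 4]
extract-max #5 returns 25:
  remove root 25; move last element 4 to root → [4, 22, 23, 18, 21, 20, 16, 8, 6]
  4 vs larger child 23 at index 2, swap → [23, 22, 4, 18, 21, 20, 16, 8, 6]
  4 vs larger child 20 at index 5, swap → [23, 22, 20, 18, 21, 4, 16, 8, 6]
extract-max #6 returns 23:
  remove root 23; move last element 6 to root → [6, 22, 20, 18, 21, 4, 16, 8]
  6 vs larger child 22 at index 1, swap → [22, 6, 20, 18, 21, 4, 16, 8]
  6 vs larger child 21 at index 4, swap → [22, 21, 20, 18, 6, 4, 16, 8]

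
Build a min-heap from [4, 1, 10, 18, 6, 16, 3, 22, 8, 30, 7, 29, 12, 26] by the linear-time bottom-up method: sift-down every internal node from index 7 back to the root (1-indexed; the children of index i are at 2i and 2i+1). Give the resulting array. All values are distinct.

[1, 4, 3, 8, 6, 12, 10, 22, 18, 30, 7, 29, 16, 26]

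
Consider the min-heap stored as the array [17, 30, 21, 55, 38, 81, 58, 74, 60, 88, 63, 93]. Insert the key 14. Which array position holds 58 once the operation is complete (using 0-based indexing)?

6

append 14 at index 12 → [17, 30, 21, 55, 38, 81, 58, 74, 60, 88, 63, 93, 14]
14 < parent 81 at index 5, swap → [17, 30, 21, 55, 38, 14, 58, 74, 60, 88, 63, 93, 81]
14 < parent 21 at index 2, swap → [17, 30, 14, 55, 38, 21, 58, 74, 60, 88, 63, 93, 81]
14 < parent 17 at index 0, swap → [14, 30, 17, 55, 38, 21, 58, 74, 60, 88, 63, 93, 81]
resulting array: [14, 30, 17, 55, 38, 21, 58, 74, 60, 88, 63, 93, 81]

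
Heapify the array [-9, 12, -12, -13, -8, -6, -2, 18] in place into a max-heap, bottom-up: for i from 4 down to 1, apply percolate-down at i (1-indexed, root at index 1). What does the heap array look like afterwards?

[18, 12, -2, -9, -8, -6, -12, -13]

sift down from index 4:
  -13 vs only child 18 at index 8, swap → [-9, 12, -12, 18, -8, -6, -2, -13]
sift down from index 3:
  -12 vs larger child -2 at index 7, swap → [-9, 12, -2, 18, -8, -6, -12, -13]
sift down from index 2:
  12 vs larger child 18 at index 4, swap → [-9, 18, -2, 12, -8, -6, -12, -13]
sift down from index 1:
  -9 vs larger child 18 at index 2, swap → [18, -9, -2, 12, -8, -6, -12, -13]
  -9 vs larger child 12 at index 4, swap → [18, 12, -2, -9, -8, -6, -12, -13]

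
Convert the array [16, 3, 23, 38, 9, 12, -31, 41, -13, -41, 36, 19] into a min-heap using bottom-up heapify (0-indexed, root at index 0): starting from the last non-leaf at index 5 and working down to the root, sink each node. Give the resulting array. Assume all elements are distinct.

[-41, -13, -31, 16, 3, 12, 23, 41, 38, 9, 36, 19]

sift down from index 5: already satisfies heap property
sift down from index 4:
  9 vs smaller child -41 at index 9, swap → [16, 3, 23, 38, -41, 12, -31, 41, -13, 9, 36, 19]
sift down from index 3:
  38 vs smaller child -13 at index 8, swap → [16, 3, 23, -13, -41, 12, -31, 41, 38, 9, 36, 19]
sift down from index 2:
  23 vs smaller child -31 at index 6, swap → [16, 3, -31, -13, -41, 12, 23, 41, 38, 9, 36, 19]
sift down from index 1:
  3 vs smaller child -41 at index 4, swap → [16, -41, -31, -13, 3, 12, 23, 41, 38, 9, 36, 19]
sift down from index 0:
  16 vs smaller child -41 at index 1, swap → [-41, 16, -31, -13, 3, 12, 23, 41, 38, 9, 36, 19]
  16 vs smaller child -13 at index 3, swap → [-41, -13, -31, 16, 3, 12, 23, 41, 38, 9, 36, 19]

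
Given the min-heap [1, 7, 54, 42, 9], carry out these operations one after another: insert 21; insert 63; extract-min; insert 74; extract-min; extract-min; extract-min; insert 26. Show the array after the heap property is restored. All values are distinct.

insert 21:
  append 21 at index 5 → [1, 7, 54, 42, 9, 21]
  21 < parent 54 at index 2, swap → [1, 7, 21, 42, 9, 54]
insert 63:
  append 63 at index 6 → [1, 7, 21, 42, 9, 54, 63] (no swap needed)
extract-min → returns 1:
  remove root 1; move last element 63 to root → [63, 7, 21, 42, 9, 54]
  63 vs smaller child 7 at index 1, swap → [7, 63, 21, 42, 9, 54]
  63 vs smaller child 9 at index 4, swap → [7, 9, 21, 42, 63, 54]
insert 74:
  append 74 at index 6 → [7, 9, 21, 42, 63, 54, 74] (no swap needed)
extract-min → returns 7:
  remove root 7; move last element 74 to root → [74, 9, 21, 42, 63, 54]
  74 vs smaller child 9 at index 1, swap → [9, 74, 21, 42, 63, 54]
  74 vs smaller child 42 at index 3, swap → [9, 42, 21, 74, 63, 54]
extract-min → returns 9:
  remove root 9; move last element 54 to root → [54, 42, 21, 74, 63]
  54 vs smaller child 21 at index 2, swap → [21, 42, 54, 74, 63]
extract-min → returns 21:
  remove root 21; move last element 63 to root → [63, 42, 54, 74]
  63 vs smaller child 42 at index 1, swap → [42, 63, 54, 74]
insert 26:
  append 26 at index 4 → [42, 63, 54, 74, 26]
  26 < parent 63 at index 1, swap → [42, 26, 54, 74, 63]
  26 < parent 42 at index 0, swap → [26, 42, 54, 74, 63]

[26, 42, 54, 74, 63]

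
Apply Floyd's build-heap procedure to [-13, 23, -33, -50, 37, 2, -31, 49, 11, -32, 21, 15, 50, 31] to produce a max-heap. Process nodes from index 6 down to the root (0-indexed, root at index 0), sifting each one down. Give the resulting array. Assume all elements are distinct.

sift down from index 6:
  -31 vs only child 31 at index 13, swap → [-13, 23, -33, -50, 37, 2, 31, 49, 11, -32, 21, 15, 50, -31]
sift down from index 5:
  2 vs larger child 50 at index 12, swap → [-13, 23, -33, -50, 37, 50, 31, 49, 11, -32, 21, 15, 2, -31]
sift down from index 4: already satisfies heap property
sift down from index 3:
  -50 vs larger child 49 at index 7, swap → [-13, 23, -33, 49, 37, 50, 31, -50, 11, -32, 21, 15, 2, -31]
sift down from index 2:
  -33 vs larger child 50 at index 5, swap → [-13, 23, 50, 49, 37, -33, 31, -50, 11, -32, 21, 15, 2, -31]
  -33 vs larger child 15 at index 11, swap → [-13, 23, 50, 49, 37, 15, 31, -50, 11, -32, 21, -33, 2, -31]
sift down from index 1:
  23 vs larger child 49 at index 3, swap → [-13, 49, 50, 23, 37, 15, 31, -50, 11, -32, 21, -33, 2, -31]
sift down from index 0:
  -13 vs larger child 50 at index 2, swap → [50, 49, -13, 23, 37, 15, 31, -50, 11, -32, 21, -33, 2, -31]
  -13 vs larger child 31 at index 6, swap → [50, 49, 31, 23, 37, 15, -13, -50, 11, -32, 21, -33, 2, -31]

[50, 49, 31, 23, 37, 15, -13, -50, 11, -32, 21, -33, 2, -31]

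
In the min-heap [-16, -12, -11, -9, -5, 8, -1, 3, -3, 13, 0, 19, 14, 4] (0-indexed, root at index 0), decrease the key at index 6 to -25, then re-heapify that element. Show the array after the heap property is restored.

[-25, -12, -16, -9, -5, 8, -11, 3, -3, 13, 0, 19, 14, 4]

set index 6 from -1 to -25 → [-16, -12, -11, -9, -5, 8, -25, 3, -3, 13, 0, 19, 14, 4]
-25 < parent -11 at index 2, swap → [-16, -12, -25, -9, -5, 8, -11, 3, -3, 13, 0, 19, 14, 4]
-25 < parent -16 at index 0, swap → [-25, -12, -16, -9, -5, 8, -11, 3, -3, 13, 0, 19, 14, 4]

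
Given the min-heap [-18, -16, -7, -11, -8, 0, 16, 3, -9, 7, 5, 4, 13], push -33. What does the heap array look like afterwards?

append -33 at index 13 → [-18, -16, -7, -11, -8, 0, 16, 3, -9, 7, 5, 4, 13, -33]
-33 < parent 16 at index 6, swap → [-18, -16, -7, -11, -8, 0, -33, 3, -9, 7, 5, 4, 13, 16]
-33 < parent -7 at index 2, swap → [-18, -16, -33, -11, -8, 0, -7, 3, -9, 7, 5, 4, 13, 16]
-33 < parent -18 at index 0, swap → [-33, -16, -18, -11, -8, 0, -7, 3, -9, 7, 5, 4, 13, 16]

[-33, -16, -18, -11, -8, 0, -7, 3, -9, 7, 5, 4, 13, 16]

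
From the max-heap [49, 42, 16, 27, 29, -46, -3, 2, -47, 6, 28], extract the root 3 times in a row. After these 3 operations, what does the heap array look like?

[28, 27, 16, 2, 6, -46, -3, -47]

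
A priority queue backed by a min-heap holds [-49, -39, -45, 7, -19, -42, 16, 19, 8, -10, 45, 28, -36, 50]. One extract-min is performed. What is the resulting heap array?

remove root -49; move last element 50 to root → [50, -39, -45, 7, -19, -42, 16, 19, 8, -10, 45, 28, -36]
50 vs smaller child -45 at index 2, swap → [-45, -39, 50, 7, -19, -42, 16, 19, 8, -10, 45, 28, -36]
50 vs smaller child -42 at index 5, swap → [-45, -39, -42, 7, -19, 50, 16, 19, 8, -10, 45, 28, -36]
50 vs smaller child -36 at index 12, swap → [-45, -39, -42, 7, -19, -36, 16, 19, 8, -10, 45, 28, 50]

[-45, -39, -42, 7, -19, -36, 16, 19, 8, -10, 45, 28, 50]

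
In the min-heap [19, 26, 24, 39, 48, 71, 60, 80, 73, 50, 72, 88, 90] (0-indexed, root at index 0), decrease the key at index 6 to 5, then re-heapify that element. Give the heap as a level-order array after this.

[5, 26, 19, 39, 48, 71, 24, 80, 73, 50, 72, 88, 90]

set index 6 from 60 to 5 → [19, 26, 24, 39, 48, 71, 5, 80, 73, 50, 72, 88, 90]
5 < parent 24 at index 2, swap → [19, 26, 5, 39, 48, 71, 24, 80, 73, 50, 72, 88, 90]
5 < parent 19 at index 0, swap → [5, 26, 19, 39, 48, 71, 24, 80, 73, 50, 72, 88, 90]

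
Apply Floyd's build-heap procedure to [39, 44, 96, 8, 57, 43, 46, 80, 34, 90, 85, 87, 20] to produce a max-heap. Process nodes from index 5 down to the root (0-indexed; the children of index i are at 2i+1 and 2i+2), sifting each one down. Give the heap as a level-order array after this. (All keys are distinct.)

sift down from index 5:
  43 vs larger child 87 at index 11, swap → [39, 44, 96, 8, 57, 87, 46, 80, 34, 90, 85, 43, 20]
sift down from index 4:
  57 vs larger child 90 at index 9, swap → [39, 44, 96, 8, 90, 87, 46, 80, 34, 57, 85, 43, 20]
sift down from index 3:
  8 vs larger child 80 at index 7, swap → [39, 44, 96, 80, 90, 87, 46, 8, 34, 57, 85, 43, 20]
sift down from index 2: already satisfies heap property
sift down from index 1:
  44 vs larger child 90 at index 4, swap → [39, 90, 96, 80, 44, 87, 46, 8, 34, 57, 85, 43, 20]
  44 vs larger child 85 at index 10, swap → [39, 90, 96, 80, 85, 87, 46, 8, 34, 57, 44, 43, 20]
sift down from index 0:
  39 vs larger child 96 at index 2, swap → [96, 90, 39, 80, 85, 87, 46, 8, 34, 57, 44, 43, 20]
  39 vs larger child 87 at index 5, swap → [96, 90, 87, 80, 85, 39, 46, 8, 34, 57, 44, 43, 20]
  39 vs larger child 43 at index 11, swap → [96, 90, 87, 80, 85, 43, 46, 8, 34, 57, 44, 39, 20]

[96, 90, 87, 80, 85, 43, 46, 8, 34, 57, 44, 39, 20]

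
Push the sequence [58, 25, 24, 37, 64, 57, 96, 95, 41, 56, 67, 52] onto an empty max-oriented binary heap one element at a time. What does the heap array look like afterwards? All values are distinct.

[96, 95, 64, 58, 67, 52, 57, 25, 41, 37, 56, 24]

Insert 58:
  append 58 at index 0 → [58] (no swap needed)
Insert 25:
  append 25 at index 1 → [58, 25] (no swap needed)
Insert 24:
  append 24 at index 2 → [58, 25, 24] (no swap needed)
Insert 37:
  append 37 at index 3 → [58, 25, 24, 37]
  37 > parent 25 at index 1, swap → [58, 37, 24, 25]
Insert 64:
  append 64 at index 4 → [58, 37, 24, 25, 64]
  64 > parent 37 at index 1, swap → [58, 64, 24, 25, 37]
  64 > parent 58 at index 0, swap → [64, 58, 24, 25, 37]
Insert 57:
  append 57 at index 5 → [64, 58, 24, 25, 37, 57]
  57 > parent 24 at index 2, swap → [64, 58, 57, 25, 37, 24]
Insert 96:
  append 96 at index 6 → [64, 58, 57, 25, 37, 24, 96]
  96 > parent 57 at index 2, swap → [64, 58, 96, 25, 37, 24, 57]
  96 > parent 64 at index 0, swap → [96, 58, 64, 25, 37, 24, 57]
Insert 95:
  append 95 at index 7 → [96, 58, 64, 25, 37, 24, 57, 95]
  95 > parent 25 at index 3, swap → [96, 58, 64, 95, 37, 24, 57, 25]
  95 > parent 58 at index 1, swap → [96, 95, 64, 58, 37, 24, 57, 25]
Insert 41:
  append 41 at index 8 → [96, 95, 64, 58, 37, 24, 57, 25, 41] (no swap needed)
Insert 56:
  append 56 at index 9 → [96, 95, 64, 58, 37, 24, 57, 25, 41, 56]
  56 > parent 37 at index 4, swap → [96, 95, 64, 58, 56, 24, 57, 25, 41, 37]
Insert 67:
  append 67 at index 10 → [96, 95, 64, 58, 56, 24, 57, 25, 41, 37, 67]
  67 > parent 56 at index 4, swap → [96, 95, 64, 58, 67, 24, 57, 25, 41, 37, 56]
Insert 52:
  append 52 at index 11 → [96, 95, 64, 58, 67, 24, 57, 25, 41, 37, 56, 52]
  52 > parent 24 at index 5, swap → [96, 95, 64, 58, 67, 52, 57, 25, 41, 37, 56, 24]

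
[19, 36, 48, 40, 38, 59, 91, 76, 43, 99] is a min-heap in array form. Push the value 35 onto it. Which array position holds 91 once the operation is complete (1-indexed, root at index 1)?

append 35 at index 11 → [19, 36, 48, 40, 38, 59, 91, 76, 43, 99, 35]
35 < parent 38 at index 5, swap → [19, 36, 48, 40, 35, 59, 91, 76, 43, 99, 38]
35 < parent 36 at index 2, swap → [19, 35, 48, 40, 36, 59, 91, 76, 43, 99, 38]
resulting array: [19, 35, 48, 40, 36, 59, 91, 76, 43, 99, 38]

7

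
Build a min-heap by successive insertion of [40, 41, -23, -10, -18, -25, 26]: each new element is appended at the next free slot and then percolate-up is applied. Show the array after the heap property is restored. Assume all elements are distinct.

[-25, -18, -23, 41, -10, 40, 26]

Insert 40:
  append 40 at index 0 → [40] (no swap needed)
Insert 41:
  append 41 at index 1 → [40, 41] (no swap needed)
Insert -23:
  append -23 at index 2 → [40, 41, -23]
  -23 < parent 40 at index 0, swap → [-23, 41, 40]
Insert -10:
  append -10 at index 3 → [-23, 41, 40, -10]
  -10 < parent 41 at index 1, swap → [-23, -10, 40, 41]
Insert -18:
  append -18 at index 4 → [-23, -10, 40, 41, -18]
  -18 < parent -10 at index 1, swap → [-23, -18, 40, 41, -10]
Insert -25:
  append -25 at index 5 → [-23, -18, 40, 41, -10, -25]
  -25 < parent 40 at index 2, swap → [-23, -18, -25, 41, -10, 40]
  -25 < parent -23 at index 0, swap → [-25, -18, -23, 41, -10, 40]
Insert 26:
  append 26 at index 6 → [-25, -18, -23, 41, -10, 40, 26] (no swap needed)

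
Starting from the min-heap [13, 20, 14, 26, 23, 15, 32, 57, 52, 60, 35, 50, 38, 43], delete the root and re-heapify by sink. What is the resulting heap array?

[14, 20, 15, 26, 23, 38, 32, 57, 52, 60, 35, 50, 43]

remove root 13; move last element 43 to root → [43, 20, 14, 26, 23, 15, 32, 57, 52, 60, 35, 50, 38]
43 vs smaller child 14 at index 2, swap → [14, 20, 43, 26, 23, 15, 32, 57, 52, 60, 35, 50, 38]
43 vs smaller child 15 at index 5, swap → [14, 20, 15, 26, 23, 43, 32, 57, 52, 60, 35, 50, 38]
43 vs smaller child 38 at index 12, swap → [14, 20, 15, 26, 23, 38, 32, 57, 52, 60, 35, 50, 43]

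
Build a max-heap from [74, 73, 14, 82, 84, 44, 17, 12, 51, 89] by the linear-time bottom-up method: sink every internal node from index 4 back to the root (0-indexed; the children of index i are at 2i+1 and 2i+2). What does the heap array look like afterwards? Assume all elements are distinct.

[89, 84, 44, 82, 74, 14, 17, 12, 51, 73]

sift down from index 4:
  84 vs only child 89 at index 9, swap → [74, 73, 14, 82, 89, 44, 17, 12, 51, 84]
sift down from index 3: already satisfies heap property
sift down from index 2:
  14 vs larger child 44 at index 5, swap → [74, 73, 44, 82, 89, 14, 17, 12, 51, 84]
sift down from index 1:
  73 vs larger child 89 at index 4, swap → [74, 89, 44, 82, 73, 14, 17, 12, 51, 84]
  73 vs only child 84 at index 9, swap → [74, 89, 44, 82, 84, 14, 17, 12, 51, 73]
sift down from index 0:
  74 vs larger child 89 at index 1, swap → [89, 74, 44, 82, 84, 14, 17, 12, 51, 73]
  74 vs larger child 84 at index 4, swap → [89, 84, 44, 82, 74, 14, 17, 12, 51, 73]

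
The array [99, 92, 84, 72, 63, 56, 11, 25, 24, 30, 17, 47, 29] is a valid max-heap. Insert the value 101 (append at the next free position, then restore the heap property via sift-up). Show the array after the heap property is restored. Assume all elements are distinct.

[101, 92, 99, 72, 63, 56, 84, 25, 24, 30, 17, 47, 29, 11]

append 101 at index 13 → [99, 92, 84, 72, 63, 56, 11, 25, 24, 30, 17, 47, 29, 101]
101 > parent 11 at index 6, swap → [99, 92, 84, 72, 63, 56, 101, 25, 24, 30, 17, 47, 29, 11]
101 > parent 84 at index 2, swap → [99, 92, 101, 72, 63, 56, 84, 25, 24, 30, 17, 47, 29, 11]
101 > parent 99 at index 0, swap → [101, 92, 99, 72, 63, 56, 84, 25, 24, 30, 17, 47, 29, 11]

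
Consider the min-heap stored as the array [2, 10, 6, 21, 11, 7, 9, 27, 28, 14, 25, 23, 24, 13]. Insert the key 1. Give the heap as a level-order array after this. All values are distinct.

[1, 10, 2, 21, 11, 7, 6, 27, 28, 14, 25, 23, 24, 13, 9]

append 1 at index 14 → [2, 10, 6, 21, 11, 7, 9, 27, 28, 14, 25, 23, 24, 13, 1]
1 < parent 9 at index 6, swap → [2, 10, 6, 21, 11, 7, 1, 27, 28, 14, 25, 23, 24, 13, 9]
1 < parent 6 at index 2, swap → [2, 10, 1, 21, 11, 7, 6, 27, 28, 14, 25, 23, 24, 13, 9]
1 < parent 2 at index 0, swap → [1, 10, 2, 21, 11, 7, 6, 27, 28, 14, 25, 23, 24, 13, 9]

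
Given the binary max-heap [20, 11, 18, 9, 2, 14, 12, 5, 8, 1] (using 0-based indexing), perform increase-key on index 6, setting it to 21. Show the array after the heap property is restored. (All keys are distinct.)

set index 6 from 12 to 21 → [20, 11, 18, 9, 2, 14, 21, 5, 8, 1]
21 > parent 18 at index 2, swap → [20, 11, 21, 9, 2, 14, 18, 5, 8, 1]
21 > parent 20 at index 0, swap → [21, 11, 20, 9, 2, 14, 18, 5, 8, 1]

[21, 11, 20, 9, 2, 14, 18, 5, 8, 1]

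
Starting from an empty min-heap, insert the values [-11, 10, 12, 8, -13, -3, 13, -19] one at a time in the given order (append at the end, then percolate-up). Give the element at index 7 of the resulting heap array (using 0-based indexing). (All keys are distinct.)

Insert -11:
  append -11 at index 0 → [-11] (no swap needed)
Insert 10:
  append 10 at index 1 → [-11, 10] (no swap needed)
Insert 12:
  append 12 at index 2 → [-11, 10, 12] (no swap needed)
Insert 8:
  append 8 at index 3 → [-11, 10, 12, 8]
  8 < parent 10 at index 1, swap → [-11, 8, 12, 10]
Insert -13:
  append -13 at index 4 → [-11, 8, 12, 10, -13]
  -13 < parent 8 at index 1, swap → [-11, -13, 12, 10, 8]
  -13 < parent -11 at index 0, swap → [-13, -11, 12, 10, 8]
Insert -3:
  append -3 at index 5 → [-13, -11, 12, 10, 8, -3]
  -3 < parent 12 at index 2, swap → [-13, -11, -3, 10, 8, 12]
Insert 13:
  append 13 at index 6 → [-13, -11, -3, 10, 8, 12, 13] (no swap needed)
Insert -19:
  append -19 at index 7 → [-13, -11, -3, 10, 8, 12, 13, -19]
  -19 < parent 10 at index 3, swap → [-13, -11, -3, -19, 8, 12, 13, 10]
  -19 < parent -11 at index 1, swap → [-13, -19, -3, -11, 8, 12, 13, 10]
  -19 < parent -13 at index 0, swap → [-19, -13, -3, -11, 8, 12, 13, 10]
resulting array: [-19, -13, -3, -11, 8, 12, 13, 10]

10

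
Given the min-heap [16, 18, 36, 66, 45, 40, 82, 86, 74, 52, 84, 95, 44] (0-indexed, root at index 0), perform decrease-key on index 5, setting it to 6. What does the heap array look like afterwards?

[6, 18, 16, 66, 45, 36, 82, 86, 74, 52, 84, 95, 44]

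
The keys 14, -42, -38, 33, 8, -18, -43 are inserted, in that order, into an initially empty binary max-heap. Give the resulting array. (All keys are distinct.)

Insert 14:
  append 14 at index 0 → [14] (no swap needed)
Insert -42:
  append -42 at index 1 → [14, -42] (no swap needed)
Insert -38:
  append -38 at index 2 → [14, -42, -38] (no swap needed)
Insert 33:
  append 33 at index 3 → [14, -42, -38, 33]
  33 > parent -42 at index 1, swap → [14, 33, -38, -42]
  33 > parent 14 at index 0, swap → [33, 14, -38, -42]
Insert 8:
  append 8 at index 4 → [33, 14, -38, -42, 8] (no swap needed)
Insert -18:
  append -18 at index 5 → [33, 14, -38, -42, 8, -18]
  -18 > parent -38 at index 2, swap → [33, 14, -18, -42, 8, -38]
Insert -43:
  append -43 at index 6 → [33, 14, -18, -42, 8, -38, -43] (no swap needed)

[33, 14, -18, -42, 8, -38, -43]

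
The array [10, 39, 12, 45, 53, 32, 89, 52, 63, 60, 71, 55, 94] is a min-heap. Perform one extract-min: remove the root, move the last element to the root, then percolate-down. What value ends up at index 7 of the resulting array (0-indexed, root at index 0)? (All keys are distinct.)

52

remove root 10; move last element 94 to root → [94, 39, 12, 45, 53, 32, 89, 52, 63, 60, 71, 55]
94 vs smaller child 12 at index 2, swap → [12, 39, 94, 45, 53, 32, 89, 52, 63, 60, 71, 55]
94 vs smaller child 32 at index 5, swap → [12, 39, 32, 45, 53, 94, 89, 52, 63, 60, 71, 55]
94 vs only child 55 at index 11, swap → [12, 39, 32, 45, 53, 55, 89, 52, 63, 60, 71, 94]
resulting array: [12, 39, 32, 45, 53, 55, 89, 52, 63, 60, 71, 94]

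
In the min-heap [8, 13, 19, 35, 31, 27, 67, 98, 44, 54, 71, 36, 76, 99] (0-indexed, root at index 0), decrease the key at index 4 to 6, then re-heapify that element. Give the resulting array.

[6, 8, 19, 35, 13, 27, 67, 98, 44, 54, 71, 36, 76, 99]

set index 4 from 31 to 6 → [8, 13, 19, 35, 6, 27, 67, 98, 44, 54, 71, 36, 76, 99]
6 < parent 13 at index 1, swap → [8, 6, 19, 35, 13, 27, 67, 98, 44, 54, 71, 36, 76, 99]
6 < parent 8 at index 0, swap → [6, 8, 19, 35, 13, 27, 67, 98, 44, 54, 71, 36, 76, 99]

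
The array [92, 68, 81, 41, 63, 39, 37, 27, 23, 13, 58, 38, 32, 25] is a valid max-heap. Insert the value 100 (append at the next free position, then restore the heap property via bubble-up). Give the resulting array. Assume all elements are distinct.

append 100 at index 14 → [92, 68, 81, 41, 63, 39, 37, 27, 23, 13, 58, 38, 32, 25, 100]
100 > parent 37 at index 6, swap → [92, 68, 81, 41, 63, 39, 100, 27, 23, 13, 58, 38, 32, 25, 37]
100 > parent 81 at index 2, swap → [92, 68, 100, 41, 63, 39, 81, 27, 23, 13, 58, 38, 32, 25, 37]
100 > parent 92 at index 0, swap → [100, 68, 92, 41, 63, 39, 81, 27, 23, 13, 58, 38, 32, 25, 37]

[100, 68, 92, 41, 63, 39, 81, 27, 23, 13, 58, 38, 32, 25, 37]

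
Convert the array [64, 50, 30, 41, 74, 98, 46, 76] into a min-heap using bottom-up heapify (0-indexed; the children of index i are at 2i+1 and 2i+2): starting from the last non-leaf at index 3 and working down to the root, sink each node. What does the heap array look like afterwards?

[30, 41, 46, 50, 74, 98, 64, 76]

sift down from index 3: already satisfies heap property
sift down from index 2: already satisfies heap property
sift down from index 1:
  50 vs smaller child 41 at index 3, swap → [64, 41, 30, 50, 74, 98, 46, 76]
sift down from index 0:
  64 vs smaller child 30 at index 2, swap → [30, 41, 64, 50, 74, 98, 46, 76]
  64 vs smaller child 46 at index 6, swap → [30, 41, 46, 50, 74, 98, 64, 76]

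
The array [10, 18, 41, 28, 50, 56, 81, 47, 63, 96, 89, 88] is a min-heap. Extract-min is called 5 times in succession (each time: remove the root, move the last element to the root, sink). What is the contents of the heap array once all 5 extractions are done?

[50, 63, 56, 88, 89, 96, 81]

extract-min #1 returns 10:
  remove root 10; move last element 88 to root → [88, 18, 41, 28, 50, 56, 81, 47, 63, 96, 89]
  88 vs smaller child 18 at index 1, swap → [18, 88, 41, 28, 50, 56, 81, 47, 63, 96, 89]
  88 vs smaller child 28 at index 3, swap → [18, 28, 41, 88, 50, 56, 81, 47, 63, 96, 89]
  88 vs smaller child 47 at index 7, swap → [18, 28, 41, 47, 50, 56, 81, 88, 63, 96, 89]
extract-min #2 returns 18:
  remove root 18; move last element 89 to root → [89, 28, 41, 47, 50, 56, 81, 88, 63, 96]
  89 vs smaller child 28 at index 1, swap → [28, 89, 41, 47, 50, 56, 81, 88, 63, 96]
  89 vs smaller child 47 at index 3, swap → [28, 47, 41, 89, 50, 56, 81, 88, 63, 96]
  89 vs smaller child 63 at index 8, swap → [28, 47, 41, 63, 50, 56, 81, 88, 89, 96]
extract-min #3 returns 28:
  remove root 28; move last element 96 to root → [96, 47, 41, 63, 50, 56, 81, 88, 89]
  96 vs smaller child 41 at index 2, swap → [41, 47, 96, 63, 50, 56, 81, 88, 89]
  96 vs smaller child 56 at index 5, swap → [41, 47, 56, 63, 50, 96, 81, 88, 89]
extract-min #4 returns 41:
  remove root 41; move last element 89 to root → [89, 47, 56, 63, 50, 96, 81, 88]
  89 vs smaller child 47 at index 1, swap → [47, 89, 56, 63, 50, 96, 81, 88]
  89 vs smaller child 50 at index 4, swap → [47, 50, 56, 63, 89, 96, 81, 88]
extract-min #5 returns 47:
  remove root 47; move last element 88 to root → [88, 50, 56, 63, 89, 96, 81]
  88 vs smaller child 50 at index 1, swap → [50, 88, 56, 63, 89, 96, 81]
  88 vs smaller child 63 at index 3, swap → [50, 63, 56, 88, 89, 96, 81]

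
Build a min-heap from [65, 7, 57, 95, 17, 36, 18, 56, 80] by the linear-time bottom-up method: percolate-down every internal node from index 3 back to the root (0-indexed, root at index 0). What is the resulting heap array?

sift down from index 3:
  95 vs smaller child 56 at index 7, swap → [65, 7, 57, 56, 17, 36, 18, 95, 80]
sift down from index 2:
  57 vs smaller child 18 at index 6, swap → [65, 7, 18, 56, 17, 36, 57, 95, 80]
sift down from index 1: already satisfies heap property
sift down from index 0:
  65 vs smaller child 7 at index 1, swap → [7, 65, 18, 56, 17, 36, 57, 95, 80]
  65 vs smaller child 17 at index 4, swap → [7, 17, 18, 56, 65, 36, 57, 95, 80]

[7, 17, 18, 56, 65, 36, 57, 95, 80]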